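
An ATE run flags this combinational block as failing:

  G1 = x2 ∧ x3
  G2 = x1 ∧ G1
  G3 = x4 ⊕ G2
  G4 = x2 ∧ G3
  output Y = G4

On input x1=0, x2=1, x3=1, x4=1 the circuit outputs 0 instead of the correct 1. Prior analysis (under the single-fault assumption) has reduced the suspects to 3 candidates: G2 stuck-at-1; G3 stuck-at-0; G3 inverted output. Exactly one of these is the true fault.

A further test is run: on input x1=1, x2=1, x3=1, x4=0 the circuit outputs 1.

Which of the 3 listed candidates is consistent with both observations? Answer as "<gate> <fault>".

Evaluate each candidate on input x1=1, x2=1, x3=1, x4=0:
  G2 stuck-at-1: G1=1, G2=1 [stuck-at-1], G3=1, G4=1 → 1 — matches
  G3 stuck-at-0: G1=1, G2=1, G3=0 [stuck-at-0], G4=0 → 0 — eliminated
  G3 inverted output: G1=1, G2=1, G3=0 [inverted output], G4=0 → 0 — eliminated
Only G2 stuck-at-1 reproduces the observed 1.

G2 stuck-at-1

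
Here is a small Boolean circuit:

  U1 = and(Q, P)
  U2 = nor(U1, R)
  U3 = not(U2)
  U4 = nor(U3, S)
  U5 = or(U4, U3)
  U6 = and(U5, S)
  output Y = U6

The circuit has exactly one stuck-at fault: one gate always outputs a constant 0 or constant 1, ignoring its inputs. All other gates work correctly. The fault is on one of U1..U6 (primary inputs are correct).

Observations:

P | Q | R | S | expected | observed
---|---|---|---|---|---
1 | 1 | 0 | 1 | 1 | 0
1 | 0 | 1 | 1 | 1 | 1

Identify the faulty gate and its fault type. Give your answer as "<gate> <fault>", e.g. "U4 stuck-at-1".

Fault-free values for test 1 (P=1, Q=1, R=0, S=1): U1=1, U2=0, U3=1, U4=0, U5=1, U6=1, giving Y=1. Observed 0.
Test 1: faults giving observed 0 are {U1 stuck-at-0, U2 stuck-at-1, U3 stuck-at-0, U5 stuck-at-0, U6 stuck-at-0}.
Test 2 (P=1, Q=0, R=1, S=1): fault-free U1=0, U2=0, U3=1, U4=0, U5=1, U6=1 → 1; observed 1. Eliminates U2 stuck-at-1, U3 stuck-at-0, U5 stuck-at-0, U6 stuck-at-0.
Only U1 stuck-at-0 is consistent with every test.

U1 stuck-at-0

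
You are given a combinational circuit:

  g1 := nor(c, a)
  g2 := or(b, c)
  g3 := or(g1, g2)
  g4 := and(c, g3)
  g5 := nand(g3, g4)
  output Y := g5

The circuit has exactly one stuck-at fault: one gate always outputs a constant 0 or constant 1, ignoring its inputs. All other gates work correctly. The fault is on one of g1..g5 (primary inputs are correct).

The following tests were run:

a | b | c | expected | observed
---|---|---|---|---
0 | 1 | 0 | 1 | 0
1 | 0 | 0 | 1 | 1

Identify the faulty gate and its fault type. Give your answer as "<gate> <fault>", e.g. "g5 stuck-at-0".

g4 stuck-at-1

Fault-free values for test 1 (a=0, b=1, c=0): g1=1, g2=1, g3=1, g4=0, g5=1, giving Y=1. Observed 0.
Test 1: faults giving observed 0 are {g4 stuck-at-1, g5 stuck-at-0}.
Test 2 (a=1, b=0, c=0): fault-free g1=0, g2=0, g3=0, g4=0, g5=1 → 1; observed 1. Eliminates g5 stuck-at-0.
Only g4 stuck-at-1 is consistent with every test.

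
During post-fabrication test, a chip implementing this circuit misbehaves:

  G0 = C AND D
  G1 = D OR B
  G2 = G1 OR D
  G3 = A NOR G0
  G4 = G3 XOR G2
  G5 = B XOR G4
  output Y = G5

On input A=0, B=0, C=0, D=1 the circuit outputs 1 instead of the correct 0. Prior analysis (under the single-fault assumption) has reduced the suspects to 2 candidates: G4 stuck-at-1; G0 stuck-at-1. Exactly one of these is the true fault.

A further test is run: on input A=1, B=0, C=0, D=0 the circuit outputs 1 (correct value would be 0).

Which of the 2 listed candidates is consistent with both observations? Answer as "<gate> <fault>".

Evaluate each candidate on input A=1, B=0, C=0, D=0:
  G4 stuck-at-1: G0=0, G1=0, G2=0, G3=0, G4=1 [stuck-at-1], G5=1 → 1 — matches
  G0 stuck-at-1: G0=1 [stuck-at-1], G1=0, G2=0, G3=0, G4=0, G5=0 → 0 — eliminated
Only G4 stuck-at-1 reproduces the observed 1.

G4 stuck-at-1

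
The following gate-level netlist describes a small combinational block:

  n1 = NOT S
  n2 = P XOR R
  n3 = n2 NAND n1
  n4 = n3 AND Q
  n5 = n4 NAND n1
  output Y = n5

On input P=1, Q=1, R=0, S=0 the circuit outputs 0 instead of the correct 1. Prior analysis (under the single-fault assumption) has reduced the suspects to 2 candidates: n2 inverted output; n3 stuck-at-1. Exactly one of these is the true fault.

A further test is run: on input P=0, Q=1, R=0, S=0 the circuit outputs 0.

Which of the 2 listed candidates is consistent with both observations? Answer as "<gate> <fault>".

Evaluate each candidate on input P=0, Q=1, R=0, S=0:
  n2 inverted output: n1=1, n2=1 [inverted output], n3=0, n4=0, n5=1 → 1 — eliminated
  n3 stuck-at-1: n1=1, n2=0, n3=1 [stuck-at-1], n4=1, n5=0 → 0 — matches
Only n3 stuck-at-1 reproduces the observed 0.

n3 stuck-at-1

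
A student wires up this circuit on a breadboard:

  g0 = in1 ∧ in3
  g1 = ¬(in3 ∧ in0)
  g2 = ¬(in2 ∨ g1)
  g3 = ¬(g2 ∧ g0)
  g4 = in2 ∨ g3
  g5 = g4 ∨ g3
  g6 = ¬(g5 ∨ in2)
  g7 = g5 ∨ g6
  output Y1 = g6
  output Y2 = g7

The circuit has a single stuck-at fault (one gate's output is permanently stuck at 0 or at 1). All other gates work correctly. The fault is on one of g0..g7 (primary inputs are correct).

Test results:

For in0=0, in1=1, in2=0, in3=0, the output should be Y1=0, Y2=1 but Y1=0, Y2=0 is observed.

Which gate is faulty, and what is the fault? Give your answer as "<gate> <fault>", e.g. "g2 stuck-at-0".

Fault-free values for test 1 (in0=0, in1=1, in2=0, in3=0): g0=0, g1=1, g2=0, g3=1, g4=1, g5=1, g6=0, g7=1, giving Y1=0, Y2=1. Observed Y1=0, Y2=0.
Test 1: faults giving observed Y1=0, Y2=0 are {g7 stuck-at-0}.
Only g7 stuck-at-0 is consistent with every test.

g7 stuck-at-0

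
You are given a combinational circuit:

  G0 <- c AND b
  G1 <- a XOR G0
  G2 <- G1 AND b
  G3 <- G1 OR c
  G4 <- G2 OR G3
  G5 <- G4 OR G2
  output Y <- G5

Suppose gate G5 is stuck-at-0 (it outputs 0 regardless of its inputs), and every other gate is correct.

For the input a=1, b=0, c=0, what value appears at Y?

0

Propagate with G5 forced: G0=0, G1=1, G2=0, G3=1, G4=1, G5=0 [stuck-at-0].
So Y = 0. (Without the fault it would be 1.)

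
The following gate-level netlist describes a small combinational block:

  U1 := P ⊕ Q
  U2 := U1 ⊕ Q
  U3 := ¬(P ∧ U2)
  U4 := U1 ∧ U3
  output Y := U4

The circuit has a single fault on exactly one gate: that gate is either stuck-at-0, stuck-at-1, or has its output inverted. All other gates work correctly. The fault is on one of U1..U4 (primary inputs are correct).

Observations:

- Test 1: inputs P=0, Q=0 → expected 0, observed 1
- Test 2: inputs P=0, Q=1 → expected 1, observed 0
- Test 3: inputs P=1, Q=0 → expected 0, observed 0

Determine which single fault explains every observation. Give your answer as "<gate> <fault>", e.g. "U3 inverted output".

Fault-free values for test 1 (P=0, Q=0): U1=0, U2=0, U3=1, U4=0, giving Y=0. Observed 1.
Test 1: faults giving observed 1 are {U1 stuck-at-1, U1 inverted output, U4 stuck-at-1, U4 inverted output}.
Test 2 (P=0, Q=1): fault-free U1=1, U2=0, U3=1, U4=1 → 1; observed 0. Eliminates U1 stuck-at-1, U4 stuck-at-1.
Test 3 (P=1, Q=0): fault-free U1=1, U2=1, U3=0, U4=0 → 0; observed 0. Eliminates U4 inverted output.
Only U1 inverted output is consistent with every test.

U1 inverted output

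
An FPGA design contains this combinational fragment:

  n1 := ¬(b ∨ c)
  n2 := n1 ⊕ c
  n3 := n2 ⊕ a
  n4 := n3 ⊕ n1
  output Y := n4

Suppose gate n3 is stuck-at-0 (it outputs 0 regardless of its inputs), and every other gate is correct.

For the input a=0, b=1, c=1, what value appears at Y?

Propagate with n3 forced: n1=0, n2=1, n3=0 [stuck-at-0], n4=0.
So Y = 0. (Without the fault it would be 1.)

0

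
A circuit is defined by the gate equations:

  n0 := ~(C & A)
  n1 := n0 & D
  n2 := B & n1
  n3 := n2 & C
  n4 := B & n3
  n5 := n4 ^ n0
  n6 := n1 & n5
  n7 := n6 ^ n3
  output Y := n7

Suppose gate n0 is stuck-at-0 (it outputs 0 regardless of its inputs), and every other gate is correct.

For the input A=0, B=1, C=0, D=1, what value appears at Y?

0

Propagate with n0 forced: n0=0 [stuck-at-0], n1=0, n2=0, n3=0, n4=0, n5=0, n6=0, n7=0.
So Y = 0. (Without the fault it would be 1.)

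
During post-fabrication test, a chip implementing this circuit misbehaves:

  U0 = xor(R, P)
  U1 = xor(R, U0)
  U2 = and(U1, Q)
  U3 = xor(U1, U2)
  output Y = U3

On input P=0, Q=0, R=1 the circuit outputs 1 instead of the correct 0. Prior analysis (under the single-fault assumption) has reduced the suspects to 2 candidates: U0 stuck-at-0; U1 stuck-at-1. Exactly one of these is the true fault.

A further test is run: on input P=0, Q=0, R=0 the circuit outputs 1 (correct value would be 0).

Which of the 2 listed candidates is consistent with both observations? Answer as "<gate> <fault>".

U1 stuck-at-1

Evaluate each candidate on input P=0, Q=0, R=0:
  U0 stuck-at-0: U0=0 [stuck-at-0], U1=0, U2=0, U3=0 → 0 — eliminated
  U1 stuck-at-1: U0=0, U1=1 [stuck-at-1], U2=0, U3=1 → 1 — matches
Only U1 stuck-at-1 reproduces the observed 1.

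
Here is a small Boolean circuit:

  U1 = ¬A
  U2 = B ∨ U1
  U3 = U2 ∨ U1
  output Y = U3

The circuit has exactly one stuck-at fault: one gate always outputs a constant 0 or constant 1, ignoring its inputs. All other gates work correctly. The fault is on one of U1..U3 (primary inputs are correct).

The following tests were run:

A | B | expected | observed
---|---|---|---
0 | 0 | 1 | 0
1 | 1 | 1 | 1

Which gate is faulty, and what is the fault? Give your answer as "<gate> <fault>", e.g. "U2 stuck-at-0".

Fault-free values for test 1 (A=0, B=0): U1=1, U2=1, U3=1, giving Y=1. Observed 0.
Test 1: faults giving observed 0 are {U1 stuck-at-0, U3 stuck-at-0}.
Test 2 (A=1, B=1): fault-free U1=0, U2=1, U3=1 → 1; observed 1. Eliminates U3 stuck-at-0.
Only U1 stuck-at-0 is consistent with every test.

U1 stuck-at-0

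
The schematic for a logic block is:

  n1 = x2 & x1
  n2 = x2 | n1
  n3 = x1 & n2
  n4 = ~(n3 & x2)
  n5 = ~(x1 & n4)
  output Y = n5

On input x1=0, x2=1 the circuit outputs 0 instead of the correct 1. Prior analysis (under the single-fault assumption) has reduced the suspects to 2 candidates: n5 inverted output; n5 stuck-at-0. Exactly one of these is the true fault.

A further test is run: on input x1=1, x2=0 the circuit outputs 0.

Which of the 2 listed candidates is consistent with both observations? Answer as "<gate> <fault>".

n5 stuck-at-0

Evaluate each candidate on input x1=1, x2=0:
  n5 inverted output: n1=0, n2=0, n3=0, n4=1, n5=1 [inverted output] → 1 — eliminated
  n5 stuck-at-0: n1=0, n2=0, n3=0, n4=1, n5=0 [stuck-at-0] → 0 — matches
Only n5 stuck-at-0 reproduces the observed 0.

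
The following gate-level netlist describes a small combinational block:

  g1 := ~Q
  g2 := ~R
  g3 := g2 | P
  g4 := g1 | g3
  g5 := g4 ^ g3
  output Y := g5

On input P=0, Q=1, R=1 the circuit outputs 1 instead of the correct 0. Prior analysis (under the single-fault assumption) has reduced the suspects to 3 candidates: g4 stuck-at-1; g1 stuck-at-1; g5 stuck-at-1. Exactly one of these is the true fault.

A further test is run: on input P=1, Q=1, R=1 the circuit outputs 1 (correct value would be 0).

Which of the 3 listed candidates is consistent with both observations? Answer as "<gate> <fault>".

g5 stuck-at-1

Evaluate each candidate on input P=1, Q=1, R=1:
  g4 stuck-at-1: g1=0, g2=0, g3=1, g4=1 [stuck-at-1], g5=0 → 0 — eliminated
  g1 stuck-at-1: g1=1 [stuck-at-1], g2=0, g3=1, g4=1, g5=0 → 0 — eliminated
  g5 stuck-at-1: g1=0, g2=0, g3=1, g4=1, g5=1 [stuck-at-1] → 1 — matches
Only g5 stuck-at-1 reproduces the observed 1.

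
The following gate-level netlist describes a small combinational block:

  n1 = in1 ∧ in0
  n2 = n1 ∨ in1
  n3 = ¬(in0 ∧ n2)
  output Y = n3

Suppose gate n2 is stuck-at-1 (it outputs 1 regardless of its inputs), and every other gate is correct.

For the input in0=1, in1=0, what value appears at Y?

0

Propagate with n2 forced: n1=0, n2=1 [stuck-at-1], n3=0.
So Y = 0. (Without the fault it would be 1.)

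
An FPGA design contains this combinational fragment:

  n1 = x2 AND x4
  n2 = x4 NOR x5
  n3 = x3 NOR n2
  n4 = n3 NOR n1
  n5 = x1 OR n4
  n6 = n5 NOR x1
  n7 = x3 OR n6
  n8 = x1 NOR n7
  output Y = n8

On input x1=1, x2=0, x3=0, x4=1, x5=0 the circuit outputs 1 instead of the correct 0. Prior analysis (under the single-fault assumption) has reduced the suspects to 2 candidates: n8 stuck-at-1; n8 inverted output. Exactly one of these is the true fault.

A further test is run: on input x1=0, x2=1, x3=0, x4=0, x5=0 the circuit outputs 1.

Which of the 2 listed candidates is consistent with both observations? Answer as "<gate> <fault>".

n8 stuck-at-1

Evaluate each candidate on input x1=0, x2=1, x3=0, x4=0, x5=0:
  n8 stuck-at-1: n1=0, n2=1, n3=0, n4=1, n5=1, n6=0, n7=0, n8=1 [stuck-at-1] → 1 — matches
  n8 inverted output: n1=0, n2=1, n3=0, n4=1, n5=1, n6=0, n7=0, n8=0 [inverted output] → 0 — eliminated
Only n8 stuck-at-1 reproduces the observed 1.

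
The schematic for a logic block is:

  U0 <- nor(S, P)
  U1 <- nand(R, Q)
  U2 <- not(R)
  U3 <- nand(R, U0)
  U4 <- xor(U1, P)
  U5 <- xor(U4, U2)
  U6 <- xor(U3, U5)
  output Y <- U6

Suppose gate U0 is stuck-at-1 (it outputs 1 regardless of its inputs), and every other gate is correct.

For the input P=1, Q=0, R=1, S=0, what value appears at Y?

Propagate with U0 forced: U0=1 [stuck-at-1], U1=1, U2=0, U3=0, U4=0, U5=0, U6=0.
So Y = 0. (Without the fault it would be 1.)

0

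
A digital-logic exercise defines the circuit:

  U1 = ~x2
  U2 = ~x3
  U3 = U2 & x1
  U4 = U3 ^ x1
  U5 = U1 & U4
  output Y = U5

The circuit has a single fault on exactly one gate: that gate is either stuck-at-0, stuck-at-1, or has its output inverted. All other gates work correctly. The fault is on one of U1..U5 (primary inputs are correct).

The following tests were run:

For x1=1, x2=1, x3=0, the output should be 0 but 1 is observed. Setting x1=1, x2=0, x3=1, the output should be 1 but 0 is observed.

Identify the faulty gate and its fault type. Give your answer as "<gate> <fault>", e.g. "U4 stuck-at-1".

U5 inverted output

Fault-free values for test 1 (x1=1, x2=1, x3=0): U1=0, U2=1, U3=1, U4=0, U5=0, giving Y=0. Observed 1.
Test 1: faults giving observed 1 are {U5 stuck-at-1, U5 inverted output}.
Test 2 (x1=1, x2=0, x3=1): fault-free U1=1, U2=0, U3=0, U4=1, U5=1 → 1; observed 0. Eliminates U5 stuck-at-1.
Only U5 inverted output is consistent with every test.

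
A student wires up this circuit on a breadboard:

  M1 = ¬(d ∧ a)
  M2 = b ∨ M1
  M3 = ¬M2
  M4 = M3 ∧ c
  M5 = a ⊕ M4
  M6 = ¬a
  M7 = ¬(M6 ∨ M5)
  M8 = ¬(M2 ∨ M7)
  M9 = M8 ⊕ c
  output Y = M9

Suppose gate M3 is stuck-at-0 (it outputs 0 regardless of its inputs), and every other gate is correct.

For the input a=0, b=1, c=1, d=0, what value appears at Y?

Propagate with M3 forced: M1=1, M2=1, M3=0 [stuck-at-0], M4=0, M5=0, M6=1, M7=0, M8=0, M9=1.
So Y = 1. (Same as the fault-free value — the fault is masked on this input.)

1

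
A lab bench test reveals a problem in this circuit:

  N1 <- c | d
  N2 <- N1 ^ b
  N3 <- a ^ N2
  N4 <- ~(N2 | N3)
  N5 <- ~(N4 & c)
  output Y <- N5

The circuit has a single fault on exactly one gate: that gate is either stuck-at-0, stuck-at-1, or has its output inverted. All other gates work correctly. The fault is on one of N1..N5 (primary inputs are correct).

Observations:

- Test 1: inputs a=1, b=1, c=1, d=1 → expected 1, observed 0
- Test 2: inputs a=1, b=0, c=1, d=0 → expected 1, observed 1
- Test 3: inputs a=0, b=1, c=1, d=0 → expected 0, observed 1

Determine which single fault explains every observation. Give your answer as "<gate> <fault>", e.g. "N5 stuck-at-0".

Fault-free values for test 1 (a=1, b=1, c=1, d=1): N1=1, N2=0, N3=1, N4=0, N5=1, giving Y=1. Observed 0.
Test 1: faults giving observed 0 are {N3 stuck-at-0, N3 inverted output, N4 stuck-at-1, N4 inverted output, N5 stuck-at-0, N5 inverted output}.
Test 2 (a=1, b=0, c=1, d=0): fault-free N1=1, N2=1, N3=0, N4=0, N5=1 → 1; observed 1. Eliminates N4 stuck-at-1, N4 inverted output, N5 stuck-at-0, N5 inverted output.
Test 3 (a=0, b=1, c=1, d=0): fault-free N1=1, N2=0, N3=0, N4=1, N5=0 → 0; observed 1. Eliminates N3 stuck-at-0.
Only N3 inverted output is consistent with every test.

N3 inverted output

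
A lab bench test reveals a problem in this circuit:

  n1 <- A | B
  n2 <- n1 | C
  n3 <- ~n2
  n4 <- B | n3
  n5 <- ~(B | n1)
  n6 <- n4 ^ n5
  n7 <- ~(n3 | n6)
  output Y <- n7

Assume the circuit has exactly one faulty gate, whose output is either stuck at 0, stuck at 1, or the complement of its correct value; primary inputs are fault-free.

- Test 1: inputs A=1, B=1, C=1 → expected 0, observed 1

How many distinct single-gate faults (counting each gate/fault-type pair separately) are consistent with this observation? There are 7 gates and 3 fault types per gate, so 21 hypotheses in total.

8

Fault-free: n1=1, n2=1, n3=0, n4=1, n5=0, n6=1, n7=0 → 0. Observed 1.
  n1: none of the 3 fault types match ✗
  n2: none of the 3 fault types match ✗
  n3: none of the 3 fault types match ✗
  n4: stuck-at-0, inverted output ✓; others ✗
  n5: stuck-at-1, inverted output ✓; others ✗
  n6: stuck-at-0, inverted output ✓; others ✗
  n7: stuck-at-1, inverted output ✓; others ✗
Consistent faults: {n4 stuck-at-0, n4 inverted output, n5 stuck-at-1, n5 inverted output, n6 stuck-at-0, n6 inverted output, n7 stuck-at-1, n7 inverted output} — 8 in all.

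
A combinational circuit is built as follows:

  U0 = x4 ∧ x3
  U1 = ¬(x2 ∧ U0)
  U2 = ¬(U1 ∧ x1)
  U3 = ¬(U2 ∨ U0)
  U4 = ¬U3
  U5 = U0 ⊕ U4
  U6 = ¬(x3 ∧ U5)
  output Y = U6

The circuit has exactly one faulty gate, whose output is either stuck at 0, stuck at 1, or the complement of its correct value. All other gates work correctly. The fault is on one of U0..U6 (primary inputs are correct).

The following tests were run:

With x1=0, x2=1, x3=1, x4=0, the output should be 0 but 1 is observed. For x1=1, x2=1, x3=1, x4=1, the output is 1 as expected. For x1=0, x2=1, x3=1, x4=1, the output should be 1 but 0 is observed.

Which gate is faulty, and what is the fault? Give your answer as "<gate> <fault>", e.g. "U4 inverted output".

Fault-free values for test 1 (x1=0, x2=1, x3=1, x4=0): U0=0, U1=1, U2=1, U3=0, U4=1, U5=1, U6=0, giving Y=0. Observed 1.
Test 1: faults giving observed 1 are {U0 stuck-at-1, U0 inverted output, U2 stuck-at-0, U2 inverted output, U3 stuck-at-1, U3 inverted output, U4 stuck-at-0, U4 inverted output, U5 stuck-at-0, U5 inverted output, U6 stuck-at-1, U6 inverted output}.
Test 2 (x1=1, x2=1, x3=1, x4=1): fault-free U0=1, U1=0, U2=1, U3=0, U4=1, U5=0, U6=1 → 1; observed 1. Eliminates U3 stuck-at-1, U3 inverted output, U4 stuck-at-0, U4 inverted output, U5 inverted output, U6 inverted output.
Test 3 (x1=0, x2=1, x3=1, x4=1): fault-free U0=1, U1=0, U2=1, U3=0, U4=1, U5=0, U6=1 → 1; observed 0. Eliminates U0 stuck-at-1, U2 stuck-at-0, U2 inverted output, U5 stuck-at-0, U6 stuck-at-1.
Only U0 inverted output is consistent with every test.

U0 inverted output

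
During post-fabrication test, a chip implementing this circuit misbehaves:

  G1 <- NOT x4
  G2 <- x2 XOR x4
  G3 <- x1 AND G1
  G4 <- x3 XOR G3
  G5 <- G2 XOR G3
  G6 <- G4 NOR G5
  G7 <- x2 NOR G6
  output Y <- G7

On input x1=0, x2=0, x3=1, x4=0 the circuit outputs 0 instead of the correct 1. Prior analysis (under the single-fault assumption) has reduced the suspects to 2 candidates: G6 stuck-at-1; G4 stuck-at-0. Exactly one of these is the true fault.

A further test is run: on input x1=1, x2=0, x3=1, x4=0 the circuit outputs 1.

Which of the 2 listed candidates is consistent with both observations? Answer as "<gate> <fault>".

G4 stuck-at-0

Evaluate each candidate on input x1=1, x2=0, x3=1, x4=0:
  G6 stuck-at-1: G1=1, G2=0, G3=1, G4=0, G5=1, G6=1 [stuck-at-1], G7=0 → 0 — eliminated
  G4 stuck-at-0: G1=1, G2=0, G3=1, G4=0 [stuck-at-0], G5=1, G6=0, G7=1 → 1 — matches
Only G4 stuck-at-0 reproduces the observed 1.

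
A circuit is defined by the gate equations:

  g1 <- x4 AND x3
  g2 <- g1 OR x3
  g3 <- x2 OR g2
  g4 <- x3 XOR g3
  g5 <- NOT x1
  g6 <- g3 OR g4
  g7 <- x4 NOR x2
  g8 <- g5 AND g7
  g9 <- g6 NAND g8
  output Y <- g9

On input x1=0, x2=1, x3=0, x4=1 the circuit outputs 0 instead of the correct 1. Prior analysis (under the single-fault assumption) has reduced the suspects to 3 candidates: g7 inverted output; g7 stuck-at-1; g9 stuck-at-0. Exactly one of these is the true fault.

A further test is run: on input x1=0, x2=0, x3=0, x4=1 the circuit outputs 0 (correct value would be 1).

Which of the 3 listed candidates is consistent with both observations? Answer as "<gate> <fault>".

g9 stuck-at-0

Evaluate each candidate on input x1=0, x2=0, x3=0, x4=1:
  g7 inverted output: g1=0, g2=0, g3=0, g4=0, g5=1, g6=0, g7=1 [inverted output], g8=1, g9=1 → 1 — eliminated
  g7 stuck-at-1: g1=0, g2=0, g3=0, g4=0, g5=1, g6=0, g7=1 [stuck-at-1], g8=1, g9=1 → 1 — eliminated
  g9 stuck-at-0: g1=0, g2=0, g3=0, g4=0, g5=1, g6=0, g7=0, g8=0, g9=0 [stuck-at-0] → 0 — matches
Only g9 stuck-at-0 reproduces the observed 0.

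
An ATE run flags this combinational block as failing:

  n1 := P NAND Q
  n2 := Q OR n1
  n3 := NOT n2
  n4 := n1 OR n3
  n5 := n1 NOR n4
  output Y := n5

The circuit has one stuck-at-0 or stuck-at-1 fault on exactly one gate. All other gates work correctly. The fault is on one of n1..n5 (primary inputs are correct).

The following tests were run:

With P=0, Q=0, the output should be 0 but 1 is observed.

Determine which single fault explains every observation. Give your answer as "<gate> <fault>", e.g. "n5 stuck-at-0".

n5 stuck-at-1

Fault-free values for test 1 (P=0, Q=0): n1=1, n2=1, n3=0, n4=1, n5=0, giving Y=0. Observed 1.
Test 1: faults giving observed 1 are {n5 stuck-at-1}.
Only n5 stuck-at-1 is consistent with every test.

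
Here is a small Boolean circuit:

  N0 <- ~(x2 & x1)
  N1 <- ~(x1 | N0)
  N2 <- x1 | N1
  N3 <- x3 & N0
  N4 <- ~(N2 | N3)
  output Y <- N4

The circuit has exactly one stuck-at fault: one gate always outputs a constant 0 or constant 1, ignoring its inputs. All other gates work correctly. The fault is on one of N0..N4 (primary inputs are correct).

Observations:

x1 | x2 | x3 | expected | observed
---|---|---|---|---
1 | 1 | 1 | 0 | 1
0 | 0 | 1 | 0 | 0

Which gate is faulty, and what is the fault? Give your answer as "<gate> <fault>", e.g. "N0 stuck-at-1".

Fault-free values for test 1 (x1=1, x2=1, x3=1): N0=0, N1=0, N2=1, N3=0, N4=0, giving Y=0. Observed 1.
Test 1: faults giving observed 1 are {N2 stuck-at-0, N4 stuck-at-1}.
Test 2 (x1=0, x2=0, x3=1): fault-free N0=1, N1=0, N2=0, N3=1, N4=0 → 0; observed 0. Eliminates N4 stuck-at-1.
Only N2 stuck-at-0 is consistent with every test.

N2 stuck-at-0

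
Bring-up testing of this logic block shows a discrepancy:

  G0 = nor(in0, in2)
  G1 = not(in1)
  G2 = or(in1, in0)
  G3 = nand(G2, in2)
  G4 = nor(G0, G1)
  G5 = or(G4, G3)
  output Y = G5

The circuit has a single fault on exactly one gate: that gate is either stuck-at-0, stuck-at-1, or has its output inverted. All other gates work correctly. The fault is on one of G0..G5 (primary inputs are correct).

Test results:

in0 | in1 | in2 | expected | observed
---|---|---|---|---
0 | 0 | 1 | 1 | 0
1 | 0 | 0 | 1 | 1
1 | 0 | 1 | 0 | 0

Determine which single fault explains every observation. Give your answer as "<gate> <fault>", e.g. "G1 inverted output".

Fault-free values for test 1 (in0=0, in1=0, in2=1): G0=0, G1=1, G2=0, G3=1, G4=0, G5=1, giving Y=1. Observed 0.
Test 1: faults giving observed 0 are {G2 stuck-at-1, G2 inverted output, G3 stuck-at-0, G3 inverted output, G5 stuck-at-0, G5 inverted output}.
Test 2 (in0=1, in1=0, in2=0): fault-free G0=0, G1=1, G2=1, G3=1, G4=0, G5=1 → 1; observed 1. Eliminates G3 stuck-at-0, G3 inverted output, G5 stuck-at-0, G5 inverted output.
Test 3 (in0=1, in1=0, in2=1): fault-free G0=0, G1=1, G2=1, G3=0, G4=0, G5=0 → 0; observed 0. Eliminates G2 inverted output.
Only G2 stuck-at-1 is consistent with every test.

G2 stuck-at-1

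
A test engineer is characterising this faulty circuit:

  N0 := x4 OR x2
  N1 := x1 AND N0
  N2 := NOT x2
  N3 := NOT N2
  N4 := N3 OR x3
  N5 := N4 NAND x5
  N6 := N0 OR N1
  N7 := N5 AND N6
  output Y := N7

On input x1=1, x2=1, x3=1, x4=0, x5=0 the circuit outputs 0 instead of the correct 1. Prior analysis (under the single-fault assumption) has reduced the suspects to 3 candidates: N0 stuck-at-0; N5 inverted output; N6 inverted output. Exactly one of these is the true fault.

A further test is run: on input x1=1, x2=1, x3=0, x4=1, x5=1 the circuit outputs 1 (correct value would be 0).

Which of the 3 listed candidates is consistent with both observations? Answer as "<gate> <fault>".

Evaluate each candidate on input x1=1, x2=1, x3=0, x4=1, x5=1:
  N0 stuck-at-0: N0=0 [stuck-at-0], N1=0, N2=0, N3=1, N4=1, N5=0, N6=0, N7=0 → 0 — eliminated
  N5 inverted output: N0=1, N1=1, N2=0, N3=1, N4=1, N5=1 [inverted output], N6=1, N7=1 → 1 — matches
  N6 inverted output: N0=1, N1=1, N2=0, N3=1, N4=1, N5=0, N6=0 [inverted output], N7=0 → 0 — eliminated
Only N5 inverted output reproduces the observed 1.

N5 inverted output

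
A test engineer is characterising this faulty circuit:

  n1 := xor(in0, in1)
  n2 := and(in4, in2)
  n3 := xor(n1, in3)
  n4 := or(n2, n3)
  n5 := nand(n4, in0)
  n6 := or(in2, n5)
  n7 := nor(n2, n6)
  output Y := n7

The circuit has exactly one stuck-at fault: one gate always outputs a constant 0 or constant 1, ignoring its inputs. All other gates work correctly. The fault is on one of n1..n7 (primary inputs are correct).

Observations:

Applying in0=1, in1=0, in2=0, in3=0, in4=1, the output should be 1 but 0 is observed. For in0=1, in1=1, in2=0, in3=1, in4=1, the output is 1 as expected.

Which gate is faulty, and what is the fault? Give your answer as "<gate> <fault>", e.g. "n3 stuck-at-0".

n1 stuck-at-0

Fault-free values for test 1 (in0=1, in1=0, in2=0, in3=0, in4=1): n1=1, n2=0, n3=1, n4=1, n5=0, n6=0, n7=1, giving Y=1. Observed 0.
Test 1: faults giving observed 0 are {n1 stuck-at-0, n2 stuck-at-1, n3 stuck-at-0, n4 stuck-at-0, n5 stuck-at-1, n6 stuck-at-1, n7 stuck-at-0}.
Test 2 (in0=1, in1=1, in2=0, in3=1, in4=1): fault-free n1=0, n2=0, n3=1, n4=1, n5=0, n6=0, n7=1 → 1; observed 1. Eliminates n2 stuck-at-1, n3 stuck-at-0, n4 stuck-at-0, n5 stuck-at-1, n6 stuck-at-1, n7 stuck-at-0.
Only n1 stuck-at-0 is consistent with every test.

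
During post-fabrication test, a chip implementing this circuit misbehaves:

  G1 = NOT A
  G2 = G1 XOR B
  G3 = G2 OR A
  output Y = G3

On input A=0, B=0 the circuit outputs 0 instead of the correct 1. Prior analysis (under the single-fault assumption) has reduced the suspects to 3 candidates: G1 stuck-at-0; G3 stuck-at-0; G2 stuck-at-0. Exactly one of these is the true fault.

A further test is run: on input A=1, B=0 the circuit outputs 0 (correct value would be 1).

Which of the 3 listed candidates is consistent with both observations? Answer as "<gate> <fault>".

G3 stuck-at-0

Evaluate each candidate on input A=1, B=0:
  G1 stuck-at-0: G1=0 [stuck-at-0], G2=0, G3=1 → 1 — eliminated
  G3 stuck-at-0: G1=0, G2=0, G3=0 [stuck-at-0] → 0 — matches
  G2 stuck-at-0: G1=0, G2=0 [stuck-at-0], G3=1 → 1 — eliminated
Only G3 stuck-at-0 reproduces the observed 0.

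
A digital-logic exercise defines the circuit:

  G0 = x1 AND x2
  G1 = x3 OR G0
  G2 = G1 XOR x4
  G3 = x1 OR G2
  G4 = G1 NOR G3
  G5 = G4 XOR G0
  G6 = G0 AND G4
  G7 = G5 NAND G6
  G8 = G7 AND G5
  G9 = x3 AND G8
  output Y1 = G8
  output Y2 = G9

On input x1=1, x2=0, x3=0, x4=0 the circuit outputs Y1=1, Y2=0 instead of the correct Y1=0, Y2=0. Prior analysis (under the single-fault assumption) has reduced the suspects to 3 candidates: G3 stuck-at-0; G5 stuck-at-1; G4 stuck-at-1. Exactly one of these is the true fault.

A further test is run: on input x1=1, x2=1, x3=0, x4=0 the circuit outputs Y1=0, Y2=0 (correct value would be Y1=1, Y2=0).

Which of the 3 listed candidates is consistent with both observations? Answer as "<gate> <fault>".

Evaluate each candidate on input x1=1, x2=1, x3=0, x4=0:
  G3 stuck-at-0: G0=1, G1=1, G2=1, G3=0 [stuck-at-0], G4=0, G5=1, G6=0, G7=1, G8=1, G9=0 → Y1=1, Y2=0 — eliminated
  G5 stuck-at-1: G0=1, G1=1, G2=1, G3=1, G4=0, G5=1 [stuck-at-1], G6=0, G7=1, G8=1, G9=0 → Y1=1, Y2=0 — eliminated
  G4 stuck-at-1: G0=1, G1=1, G2=1, G3=1, G4=1 [stuck-at-1], G5=0, G6=1, G7=1, G8=0, G9=0 → Y1=0, Y2=0 — matches
Only G4 stuck-at-1 reproduces the observed Y1=0, Y2=0.

G4 stuck-at-1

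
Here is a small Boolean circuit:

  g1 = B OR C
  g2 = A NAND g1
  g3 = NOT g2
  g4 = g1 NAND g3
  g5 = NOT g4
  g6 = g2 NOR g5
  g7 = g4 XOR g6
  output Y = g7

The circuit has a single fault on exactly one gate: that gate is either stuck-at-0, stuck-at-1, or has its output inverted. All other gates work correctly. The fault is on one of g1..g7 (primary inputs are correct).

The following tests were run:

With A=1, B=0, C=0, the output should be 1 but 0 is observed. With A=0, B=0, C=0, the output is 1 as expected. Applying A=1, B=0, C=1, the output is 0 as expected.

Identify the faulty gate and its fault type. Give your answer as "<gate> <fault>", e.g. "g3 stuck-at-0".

Fault-free values for test 1 (A=1, B=0, C=0): g1=0, g2=1, g3=0, g4=1, g5=0, g6=0, g7=1, giving Y=1. Observed 0.
Test 1: faults giving observed 0 are {g1 stuck-at-1, g1 inverted output, g2 stuck-at-0, g2 inverted output, g4 stuck-at-0, g4 inverted output, g6 stuck-at-1, g6 inverted output, g7 stuck-at-0, g7 inverted output}.
Test 2 (A=0, B=0, C=0): fault-free g1=0, g2=1, g3=0, g4=1, g5=0, g6=0, g7=1 → 1; observed 1. Eliminates g2 stuck-at-0, g2 inverted output, g4 stuck-at-0, g4 inverted output, g6 stuck-at-1, g6 inverted output, g7 stuck-at-0, g7 inverted output.
Test 3 (A=1, B=0, C=1): fault-free g1=1, g2=0, g3=1, g4=0, g5=1, g6=0, g7=0 → 0; observed 0. Eliminates g1 inverted output.
Only g1 stuck-at-1 is consistent with every test.

g1 stuck-at-1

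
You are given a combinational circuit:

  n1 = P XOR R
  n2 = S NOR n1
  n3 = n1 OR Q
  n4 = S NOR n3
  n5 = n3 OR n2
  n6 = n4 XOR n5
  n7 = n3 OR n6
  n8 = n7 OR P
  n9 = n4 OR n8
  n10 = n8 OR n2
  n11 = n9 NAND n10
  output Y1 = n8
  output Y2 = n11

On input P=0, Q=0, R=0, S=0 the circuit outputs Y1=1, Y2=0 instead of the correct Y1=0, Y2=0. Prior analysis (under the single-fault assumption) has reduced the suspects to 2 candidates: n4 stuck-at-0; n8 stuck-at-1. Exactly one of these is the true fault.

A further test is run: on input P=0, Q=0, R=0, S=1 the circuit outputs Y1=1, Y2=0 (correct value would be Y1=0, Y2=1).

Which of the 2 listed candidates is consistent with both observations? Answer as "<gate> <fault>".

n8 stuck-at-1

Evaluate each candidate on input P=0, Q=0, R=0, S=1:
  n4 stuck-at-0: n1=0, n2=0, n3=0, n4=0 [stuck-at-0], n5=0, n6=0, n7=0, n8=0, n9=0, n10=0, n11=1 → Y1=0, Y2=1 — eliminated
  n8 stuck-at-1: n1=0, n2=0, n3=0, n4=0, n5=0, n6=0, n7=0, n8=1 [stuck-at-1], n9=1, n10=1, n11=0 → Y1=1, Y2=0 — matches
Only n8 stuck-at-1 reproduces the observed Y1=1, Y2=0.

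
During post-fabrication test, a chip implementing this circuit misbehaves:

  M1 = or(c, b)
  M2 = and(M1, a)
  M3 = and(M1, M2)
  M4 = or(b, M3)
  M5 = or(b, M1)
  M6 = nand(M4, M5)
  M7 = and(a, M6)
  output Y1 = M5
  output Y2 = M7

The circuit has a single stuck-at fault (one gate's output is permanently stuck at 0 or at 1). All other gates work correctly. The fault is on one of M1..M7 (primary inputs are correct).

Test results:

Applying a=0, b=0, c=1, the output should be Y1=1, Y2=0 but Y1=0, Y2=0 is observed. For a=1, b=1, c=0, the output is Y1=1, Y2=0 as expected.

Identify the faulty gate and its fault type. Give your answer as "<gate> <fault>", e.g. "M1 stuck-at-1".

Fault-free values for test 1 (a=0, b=0, c=1): M1=1, M2=0, M3=0, M4=0, M5=1, M6=1, M7=0, giving Y1=1, Y2=0. Observed Y1=0, Y2=0.
Test 1: faults giving observed Y1=0, Y2=0 are {M1 stuck-at-0, M5 stuck-at-0}.
Test 2 (a=1, b=1, c=0): fault-free M1=1, M2=1, M3=1, M4=1, M5=1, M6=0, M7=0 → Y1=1, Y2=0; observed Y1=1, Y2=0. Eliminates M5 stuck-at-0.
Only M1 stuck-at-0 is consistent with every test.

M1 stuck-at-0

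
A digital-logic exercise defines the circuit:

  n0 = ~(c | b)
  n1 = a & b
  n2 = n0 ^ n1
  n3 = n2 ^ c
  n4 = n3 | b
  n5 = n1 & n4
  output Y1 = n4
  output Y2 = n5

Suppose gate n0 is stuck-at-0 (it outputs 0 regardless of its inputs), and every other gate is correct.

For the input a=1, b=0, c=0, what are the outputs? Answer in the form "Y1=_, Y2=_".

Y1=0, Y2=0

Propagate with n0 forced: n0=0 [stuck-at-0], n1=0, n2=0, n3=0, n4=0, n5=0.
So the outputs are Y1=0, Y2=0. (Without the fault they would be Y1=1, Y2=0.)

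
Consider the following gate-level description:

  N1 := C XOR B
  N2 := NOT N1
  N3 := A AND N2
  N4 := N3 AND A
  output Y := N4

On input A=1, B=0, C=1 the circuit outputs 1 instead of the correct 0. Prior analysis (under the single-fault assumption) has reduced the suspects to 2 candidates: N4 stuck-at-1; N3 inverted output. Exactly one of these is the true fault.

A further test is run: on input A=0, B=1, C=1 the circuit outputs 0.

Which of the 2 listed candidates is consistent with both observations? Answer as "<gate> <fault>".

N3 inverted output

Evaluate each candidate on input A=0, B=1, C=1:
  N4 stuck-at-1: N1=0, N2=1, N3=0, N4=1 [stuck-at-1] → 1 — eliminated
  N3 inverted output: N1=0, N2=1, N3=1 [inverted output], N4=0 → 0 — matches
Only N3 inverted output reproduces the observed 0.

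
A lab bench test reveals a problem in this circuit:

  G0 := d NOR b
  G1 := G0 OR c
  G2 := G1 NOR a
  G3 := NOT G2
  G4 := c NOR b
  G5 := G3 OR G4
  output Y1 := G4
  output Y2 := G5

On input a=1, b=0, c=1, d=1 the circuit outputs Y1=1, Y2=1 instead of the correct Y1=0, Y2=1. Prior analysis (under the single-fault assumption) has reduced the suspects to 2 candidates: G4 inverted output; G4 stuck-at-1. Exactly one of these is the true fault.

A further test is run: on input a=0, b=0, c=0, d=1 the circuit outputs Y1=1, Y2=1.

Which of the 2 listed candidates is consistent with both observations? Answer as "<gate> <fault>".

Evaluate each candidate on input a=0, b=0, c=0, d=1:
  G4 inverted output: G0=0, G1=0, G2=1, G3=0, G4=0 [inverted output], G5=0 → Y1=0, Y2=0 — eliminated
  G4 stuck-at-1: G0=0, G1=0, G2=1, G3=0, G4=1 [stuck-at-1], G5=1 → Y1=1, Y2=1 — matches
Only G4 stuck-at-1 reproduces the observed Y1=1, Y2=1.

G4 stuck-at-1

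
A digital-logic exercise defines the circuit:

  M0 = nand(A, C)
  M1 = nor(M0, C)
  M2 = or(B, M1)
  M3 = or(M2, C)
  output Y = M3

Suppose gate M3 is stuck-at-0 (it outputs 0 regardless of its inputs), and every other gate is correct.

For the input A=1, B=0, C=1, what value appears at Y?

0

Propagate with M3 forced: M0=0, M1=0, M2=0, M3=0 [stuck-at-0].
So Y = 0. (Without the fault it would be 1.)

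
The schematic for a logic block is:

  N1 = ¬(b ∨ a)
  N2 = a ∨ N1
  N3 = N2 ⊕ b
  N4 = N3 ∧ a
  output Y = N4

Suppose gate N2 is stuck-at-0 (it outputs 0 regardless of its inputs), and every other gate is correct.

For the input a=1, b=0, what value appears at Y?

Propagate with N2 forced: N1=0, N2=0 [stuck-at-0], N3=0, N4=0.
So Y = 0. (Without the fault it would be 1.)

0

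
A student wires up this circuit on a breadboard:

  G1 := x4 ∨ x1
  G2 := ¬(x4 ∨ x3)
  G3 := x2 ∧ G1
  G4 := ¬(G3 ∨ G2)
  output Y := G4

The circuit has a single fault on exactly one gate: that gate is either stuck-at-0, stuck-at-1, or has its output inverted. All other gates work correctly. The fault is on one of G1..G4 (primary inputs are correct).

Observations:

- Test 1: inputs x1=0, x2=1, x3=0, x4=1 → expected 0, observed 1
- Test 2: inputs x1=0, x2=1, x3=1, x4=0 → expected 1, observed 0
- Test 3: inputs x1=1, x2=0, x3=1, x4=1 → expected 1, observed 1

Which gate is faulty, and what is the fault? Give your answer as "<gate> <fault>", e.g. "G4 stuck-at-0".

Fault-free values for test 1 (x1=0, x2=1, x3=0, x4=1): G1=1, G2=0, G3=1, G4=0, giving Y=0. Observed 1.
Test 1: faults giving observed 1 are {G1 stuck-at-0, G1 inverted output, G3 stuck-at-0, G3 inverted output, G4 stuck-at-1, G4 inverted output}.
Test 2 (x1=0, x2=1, x3=1, x4=0): fault-free G1=0, G2=0, G3=0, G4=1 → 1; observed 0. Eliminates G1 stuck-at-0, G3 stuck-at-0, G4 stuck-at-1.
Test 3 (x1=1, x2=0, x3=1, x4=1): fault-free G1=1, G2=0, G3=0, G4=1 → 1; observed 1. Eliminates G3 inverted output, G4 inverted output.
Only G1 inverted output is consistent with every test.

G1 inverted output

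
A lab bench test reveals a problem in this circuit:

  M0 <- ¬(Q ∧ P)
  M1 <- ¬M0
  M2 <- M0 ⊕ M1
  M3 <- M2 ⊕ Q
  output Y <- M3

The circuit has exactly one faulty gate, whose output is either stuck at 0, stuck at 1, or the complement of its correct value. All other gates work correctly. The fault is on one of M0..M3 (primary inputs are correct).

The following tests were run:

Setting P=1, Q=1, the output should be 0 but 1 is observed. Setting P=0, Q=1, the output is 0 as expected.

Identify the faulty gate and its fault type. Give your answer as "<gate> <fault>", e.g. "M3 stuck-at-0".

M1 stuck-at-0

Fault-free values for test 1 (P=1, Q=1): M0=0, M1=1, M2=1, M3=0, giving Y=0. Observed 1.
Test 1: faults giving observed 1 are {M1 stuck-at-0, M1 inverted output, M2 stuck-at-0, M2 inverted output, M3 stuck-at-1, M3 inverted output}.
Test 2 (P=0, Q=1): fault-free M0=1, M1=0, M2=1, M3=0 → 0; observed 0. Eliminates M1 inverted output, M2 stuck-at-0, M2 inverted output, M3 stuck-at-1, M3 inverted output.
Only M1 stuck-at-0 is consistent with every test.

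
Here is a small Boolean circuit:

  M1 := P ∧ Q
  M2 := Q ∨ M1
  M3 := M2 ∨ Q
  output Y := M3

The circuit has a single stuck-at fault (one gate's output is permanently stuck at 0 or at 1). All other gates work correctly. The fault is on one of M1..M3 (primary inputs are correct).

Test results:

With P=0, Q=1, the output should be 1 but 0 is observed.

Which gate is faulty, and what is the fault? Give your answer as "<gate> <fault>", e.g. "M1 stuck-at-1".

Fault-free values for test 1 (P=0, Q=1): M1=0, M2=1, M3=1, giving Y=1. Observed 0.
Test 1: faults giving observed 0 are {M3 stuck-at-0}.
Only M3 stuck-at-0 is consistent with every test.

M3 stuck-at-0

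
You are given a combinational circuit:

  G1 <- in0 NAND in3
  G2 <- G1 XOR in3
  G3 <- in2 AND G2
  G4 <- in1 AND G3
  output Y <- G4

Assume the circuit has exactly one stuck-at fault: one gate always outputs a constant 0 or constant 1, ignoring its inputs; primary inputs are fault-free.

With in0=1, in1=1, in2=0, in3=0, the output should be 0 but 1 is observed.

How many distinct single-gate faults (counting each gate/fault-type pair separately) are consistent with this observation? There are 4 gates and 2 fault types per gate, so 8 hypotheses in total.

2

Fault-free: G1=1, G2=1, G3=0, G4=0 → 0. Observed 1.
  G1 stuck-at-0: output 0 ✗
  G1 stuck-at-1: output 0 ✗
  G2 stuck-at-0: output 0 ✗
  G2 stuck-at-1: output 0 ✗
  G3 stuck-at-0: output 0 ✗
  G3 stuck-at-1: output 1 ✓
  G4 stuck-at-0: output 0 ✗
  G4 stuck-at-1: output 1 ✓
Consistent faults: {G3 stuck-at-1, G4 stuck-at-1} — 2 in all.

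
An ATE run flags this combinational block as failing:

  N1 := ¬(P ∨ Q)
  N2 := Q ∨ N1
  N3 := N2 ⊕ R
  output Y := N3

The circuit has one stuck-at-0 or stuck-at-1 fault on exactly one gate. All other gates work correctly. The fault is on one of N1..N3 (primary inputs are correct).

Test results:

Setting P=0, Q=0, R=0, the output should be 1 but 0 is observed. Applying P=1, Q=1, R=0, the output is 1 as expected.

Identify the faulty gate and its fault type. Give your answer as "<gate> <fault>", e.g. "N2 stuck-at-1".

N1 stuck-at-0

Fault-free values for test 1 (P=0, Q=0, R=0): N1=1, N2=1, N3=1, giving Y=1. Observed 0.
Test 1: faults giving observed 0 are {N1 stuck-at-0, N2 stuck-at-0, N3 stuck-at-0}.
Test 2 (P=1, Q=1, R=0): fault-free N1=0, N2=1, N3=1 → 1; observed 1. Eliminates N2 stuck-at-0, N3 stuck-at-0.
Only N1 stuck-at-0 is consistent with every test.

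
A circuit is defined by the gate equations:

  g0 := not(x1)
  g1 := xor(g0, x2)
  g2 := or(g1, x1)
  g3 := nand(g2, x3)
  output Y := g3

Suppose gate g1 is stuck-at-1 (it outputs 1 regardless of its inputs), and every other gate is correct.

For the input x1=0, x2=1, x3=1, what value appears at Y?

0

Propagate with g1 forced: g0=1, g1=1 [stuck-at-1], g2=1, g3=0.
So Y = 0. (Without the fault it would be 1.)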